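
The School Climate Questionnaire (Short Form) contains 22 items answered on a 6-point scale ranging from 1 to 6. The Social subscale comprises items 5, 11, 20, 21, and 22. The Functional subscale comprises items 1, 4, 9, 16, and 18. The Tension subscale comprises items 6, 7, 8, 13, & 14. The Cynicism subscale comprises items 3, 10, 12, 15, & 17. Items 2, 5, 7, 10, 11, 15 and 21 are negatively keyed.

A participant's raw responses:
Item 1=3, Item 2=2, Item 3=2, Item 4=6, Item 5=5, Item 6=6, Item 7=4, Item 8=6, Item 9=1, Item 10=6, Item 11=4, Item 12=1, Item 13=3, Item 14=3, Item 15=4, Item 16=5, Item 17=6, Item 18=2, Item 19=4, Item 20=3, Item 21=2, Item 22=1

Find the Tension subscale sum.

Tension items: 6, 7, 8, 13, 14.
Of these, item 7 is negatively keyed; on a 1–6 scale, reversed = 7 − raw.
  item 6: 6
  item 7: 7 − 4 = 3
  item 8: 6
  item 13: 3
  item 14: 3
Sum = 6 + 3 + 6 + 3 + 3 = 21

21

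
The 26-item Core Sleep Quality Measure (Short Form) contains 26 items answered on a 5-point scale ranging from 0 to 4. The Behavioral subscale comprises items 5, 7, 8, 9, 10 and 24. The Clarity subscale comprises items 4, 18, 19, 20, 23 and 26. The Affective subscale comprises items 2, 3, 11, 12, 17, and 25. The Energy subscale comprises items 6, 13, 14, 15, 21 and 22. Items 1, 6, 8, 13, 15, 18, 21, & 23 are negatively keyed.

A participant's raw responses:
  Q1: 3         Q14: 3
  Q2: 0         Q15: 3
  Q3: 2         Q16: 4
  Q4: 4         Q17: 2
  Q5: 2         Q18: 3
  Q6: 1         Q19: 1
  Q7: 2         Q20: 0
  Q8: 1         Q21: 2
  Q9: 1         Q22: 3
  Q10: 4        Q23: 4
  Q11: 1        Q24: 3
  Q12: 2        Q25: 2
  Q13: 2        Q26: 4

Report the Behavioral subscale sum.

Behavioral items: 5, 7, 8, 9, 10, 24.
Of these, item 8 is negatively keyed; reversed = (0+4) − raw = 4 − raw.
  item 5: 2
  item 7: 2
  item 8: 4 − 1 = 3
  item 9: 1
  item 10: 4
  item 24: 3
Sum = 2 + 2 + 3 + 1 + 4 + 3 = 15

15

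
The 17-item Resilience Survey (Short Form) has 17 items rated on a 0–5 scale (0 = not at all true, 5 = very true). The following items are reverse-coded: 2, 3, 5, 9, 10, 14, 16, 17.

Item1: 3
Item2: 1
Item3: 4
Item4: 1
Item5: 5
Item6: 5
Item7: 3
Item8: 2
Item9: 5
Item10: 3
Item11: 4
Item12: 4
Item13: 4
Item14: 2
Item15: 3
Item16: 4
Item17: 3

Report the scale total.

42

Reversing items 2, 3, 5, 9, 10, 14, 16 and 17 with 5 − raw:
Total = 3 + (5−1) + (5−4) + 1 + (5−5) + 5 + 3 + 2 + (5−5) + (5−3) + 4 + 4 + 4 + (5−2) + 3 + (5−4) + (5−3)
      = 3 + 4 + 1 + 1 + 0 + 5 + 3 + 2 + 0 + 2 + 4 + 4 + 4 + 3 + 3 + 1 + 2 = 42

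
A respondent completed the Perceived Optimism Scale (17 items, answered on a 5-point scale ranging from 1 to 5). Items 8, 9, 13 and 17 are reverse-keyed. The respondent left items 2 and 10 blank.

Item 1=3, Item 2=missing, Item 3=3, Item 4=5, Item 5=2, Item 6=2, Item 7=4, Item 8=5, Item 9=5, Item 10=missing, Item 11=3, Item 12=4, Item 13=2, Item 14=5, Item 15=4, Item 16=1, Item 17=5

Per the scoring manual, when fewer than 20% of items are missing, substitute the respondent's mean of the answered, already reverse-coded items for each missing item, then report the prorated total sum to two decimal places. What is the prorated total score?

48.73

Reverse-coded (reversed = (1+5) − raw = 6 − raw):
  item 8: 6 − 5 = 1
  item 9: 6 − 5 = 1
  item 13: 6 − 2 = 4
  item 17: 6 − 5 = 1
Completed scored items (15 of 17): 3, 3, 5, 2, 2, 4, 1, 1, 3, 4, 4, 5, 4, 1, 1; sum = 43.
Person mean = 43 / 15 ≈ 2.8667
Prorated total = (43 / 15) × 17 = 48.73 (to 2 dp)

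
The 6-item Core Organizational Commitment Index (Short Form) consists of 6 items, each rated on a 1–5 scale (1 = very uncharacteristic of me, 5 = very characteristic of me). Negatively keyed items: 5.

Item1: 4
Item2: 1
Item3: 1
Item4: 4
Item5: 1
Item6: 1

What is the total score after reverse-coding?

16

Apply reverse scoring (reverse-coded value = 6 − response):
  item 5: 6 − 1 = 5
Scored items: 4, 1, 1, 4, 5, 1
Total = 4 + 1 + 1 + 4 + 5 + 1 = 16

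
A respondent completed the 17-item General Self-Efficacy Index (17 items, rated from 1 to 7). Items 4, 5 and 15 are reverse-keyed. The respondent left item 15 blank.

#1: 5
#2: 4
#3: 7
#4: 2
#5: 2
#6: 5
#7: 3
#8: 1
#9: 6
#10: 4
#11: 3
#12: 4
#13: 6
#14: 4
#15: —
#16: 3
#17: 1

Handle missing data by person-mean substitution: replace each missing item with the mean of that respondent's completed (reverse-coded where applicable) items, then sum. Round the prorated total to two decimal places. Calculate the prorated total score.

Reverse-coded (reverse-coded value = 8 − response):
  item 4: 8 − 2 = 6
  item 5: 8 − 2 = 6
Completed scored items (16 of 17): 5, 4, 7, 6, 6, 5, 3, 1, 6, 4, 3, 4, 6, 4, 3, 1; sum = 68.
Person mean = 68 / 16 ≈ 4.2500
Prorated total = (68 / 16) × 17 = 72.25 (to 2 dp)

72.25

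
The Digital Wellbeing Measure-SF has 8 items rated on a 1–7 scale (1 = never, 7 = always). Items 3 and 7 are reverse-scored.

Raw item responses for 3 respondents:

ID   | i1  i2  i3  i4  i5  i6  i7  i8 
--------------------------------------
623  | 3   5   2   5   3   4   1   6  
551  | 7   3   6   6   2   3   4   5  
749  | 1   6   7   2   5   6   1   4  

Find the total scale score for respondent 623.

39

Respondent 623 raw: 3, 5, 2, 5, 3, 4, 1, 6.
Reverse-coded (reverse-coded value = 8 − response):
  item 1: 3
  item 2: 5
  item 3: 8 − 2 = 6
  item 4: 5
  item 5: 3
  item 6: 4
  item 7: 8 − 1 = 7
  item 8: 6
Sum = 3 + 5 + 6 + 5 + 3 + 4 + 7 + 6 = 39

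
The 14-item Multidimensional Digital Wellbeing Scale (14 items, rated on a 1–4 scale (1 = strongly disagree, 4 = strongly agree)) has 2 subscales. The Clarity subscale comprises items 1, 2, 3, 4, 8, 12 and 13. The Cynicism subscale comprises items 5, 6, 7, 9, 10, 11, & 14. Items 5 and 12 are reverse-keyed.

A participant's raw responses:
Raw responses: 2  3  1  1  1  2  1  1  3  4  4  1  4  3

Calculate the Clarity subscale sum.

Clarity items: 1, 2, 3, 4, 8, 12, 13.
Of these, item 12 is reverse-keyed; reversed = (1+4) − raw = 5 − raw.
  item 1: 2
  item 2: 3
  item 3: 1
  item 4: 1
  item 8: 1
  item 12: 5 − 1 = 4
  item 13: 4
Sum = 2 + 3 + 1 + 1 + 1 + 4 + 4 = 16

16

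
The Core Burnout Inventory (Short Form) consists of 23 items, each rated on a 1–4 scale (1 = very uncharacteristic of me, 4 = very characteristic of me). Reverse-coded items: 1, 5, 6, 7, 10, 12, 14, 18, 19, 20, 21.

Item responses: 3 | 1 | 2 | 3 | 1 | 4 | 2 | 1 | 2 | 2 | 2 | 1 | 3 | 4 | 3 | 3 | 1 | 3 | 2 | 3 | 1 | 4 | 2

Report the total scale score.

56

Raw sum = 53. Reverse-coded items: 1, 5, 6, 7, 10, 12, 14, 18, 19, 20, 21; their raw sum = 26.
Each reversal replaces raw with 5 − raw, changing the total by 5 − 2·raw per item.
Total = 53 + 11·5 − 2·26 = 53 + 55 − 52 = 56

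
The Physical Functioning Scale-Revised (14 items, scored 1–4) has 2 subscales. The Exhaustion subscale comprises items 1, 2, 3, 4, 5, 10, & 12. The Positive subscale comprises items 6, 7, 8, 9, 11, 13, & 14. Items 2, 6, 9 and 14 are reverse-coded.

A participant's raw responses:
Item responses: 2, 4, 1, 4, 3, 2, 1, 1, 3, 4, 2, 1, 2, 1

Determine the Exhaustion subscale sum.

16

Exhaustion items: 1, 2, 3, 4, 5, 10, 12.
Of these, item 2 is reverse-coded; reverse-coded value = 5 − response.
  item 1: 2
  item 2: 5 − 4 = 1
  item 3: 1
  item 4: 4
  item 5: 3
  item 10: 4
  item 12: 1
Sum = 2 + 1 + 1 + 4 + 3 + 4 + 1 = 16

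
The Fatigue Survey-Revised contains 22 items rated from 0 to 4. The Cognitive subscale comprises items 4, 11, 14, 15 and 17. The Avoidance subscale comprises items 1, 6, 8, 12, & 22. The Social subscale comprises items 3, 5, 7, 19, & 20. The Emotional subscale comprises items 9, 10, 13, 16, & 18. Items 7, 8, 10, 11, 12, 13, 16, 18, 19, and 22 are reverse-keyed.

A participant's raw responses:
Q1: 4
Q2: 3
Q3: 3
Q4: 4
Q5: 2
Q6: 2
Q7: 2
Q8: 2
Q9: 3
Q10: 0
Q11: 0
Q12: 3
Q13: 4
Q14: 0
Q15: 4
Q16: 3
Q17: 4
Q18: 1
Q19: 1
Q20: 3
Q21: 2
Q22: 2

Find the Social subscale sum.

13

Social items: 3, 5, 7, 19, 20.
Of these, items 7 and 19 are reverse-keyed; reversed = (0+4) − raw = 4 − raw.
  item 3: 3
  item 5: 2
  item 7: 4 − 2 = 2
  item 19: 4 − 1 = 3
  item 20: 3
Sum = 3 + 2 + 2 + 3 + 3 = 13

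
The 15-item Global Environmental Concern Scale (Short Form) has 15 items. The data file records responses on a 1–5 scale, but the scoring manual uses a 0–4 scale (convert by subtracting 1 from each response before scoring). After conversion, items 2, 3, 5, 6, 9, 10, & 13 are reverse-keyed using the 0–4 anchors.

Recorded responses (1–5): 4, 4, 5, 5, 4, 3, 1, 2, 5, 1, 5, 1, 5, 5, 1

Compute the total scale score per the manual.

24

Convert to 0–4: 3, 3, 4, 4, 3, 2, 0, 1, 4, 0, 4, 0, 4, 4, 0
Reverse-coded (on a 0–4 scale, reversed = 4 − raw):
  item 2: 4 − 3 = 1
  item 3: 4 − 4 = 0
  item 5: 4 − 3 = 1
  item 6: 4 − 2 = 2
  item 9: 4 − 4 = 0
  item 10: 4 − 0 = 4
  item 13: 4 − 4 = 0
Scored: 3, 1, 0, 4, 1, 2, 0, 1, 0, 4, 4, 0, 0, 4, 0
Total = 24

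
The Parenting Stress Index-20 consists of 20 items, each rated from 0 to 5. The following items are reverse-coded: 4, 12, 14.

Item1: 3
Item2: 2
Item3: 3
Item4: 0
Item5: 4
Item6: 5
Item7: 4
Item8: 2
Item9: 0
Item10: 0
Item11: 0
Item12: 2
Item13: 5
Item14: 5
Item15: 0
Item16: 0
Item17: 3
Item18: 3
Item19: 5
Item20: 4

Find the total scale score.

51

Reversing items 4, 12, & 14 with 5 − raw:
Total = 3 + 2 + 3 + (5−0) + 4 + 5 + 4 + 2 + 0 + 0 + 0 + (5−2) + 5 + (5−5) + 0 + 0 + 3 + 3 + 5 + 4
      = 3 + 2 + 3 + 5 + 4 + 5 + 4 + 2 + 0 + 0 + 0 + 3 + 5 + 0 + 0 + 0 + 3 + 3 + 5 + 4 = 51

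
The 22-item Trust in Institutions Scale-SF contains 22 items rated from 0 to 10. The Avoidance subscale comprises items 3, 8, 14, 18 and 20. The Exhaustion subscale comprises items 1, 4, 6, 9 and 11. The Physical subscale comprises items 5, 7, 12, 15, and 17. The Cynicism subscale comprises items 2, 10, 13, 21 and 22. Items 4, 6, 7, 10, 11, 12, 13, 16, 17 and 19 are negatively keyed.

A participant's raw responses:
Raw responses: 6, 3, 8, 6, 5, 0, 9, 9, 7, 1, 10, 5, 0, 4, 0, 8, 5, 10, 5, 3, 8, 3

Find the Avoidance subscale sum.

Avoidance items: 3, 8, 14, 18, 20.
  item 3: 8
  item 8: 9
  item 14: 4
  item 18: 10
  item 20: 3
Sum = 8 + 9 + 4 + 10 + 3 = 34

34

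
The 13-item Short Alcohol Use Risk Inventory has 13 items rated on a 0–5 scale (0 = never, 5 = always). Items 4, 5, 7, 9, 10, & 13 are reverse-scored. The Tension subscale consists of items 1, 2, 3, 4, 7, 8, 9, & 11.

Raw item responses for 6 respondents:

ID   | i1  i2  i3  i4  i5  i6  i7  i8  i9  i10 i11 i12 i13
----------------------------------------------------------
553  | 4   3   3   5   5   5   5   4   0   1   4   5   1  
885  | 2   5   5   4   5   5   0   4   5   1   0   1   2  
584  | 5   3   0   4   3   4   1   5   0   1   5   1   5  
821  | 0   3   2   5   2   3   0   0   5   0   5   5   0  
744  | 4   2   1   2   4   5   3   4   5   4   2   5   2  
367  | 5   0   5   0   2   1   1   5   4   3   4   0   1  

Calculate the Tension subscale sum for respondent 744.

18

Respondent 744 raw: 4, 2, 1, 2, 4, 5, 3, 4, 5, 4, 2, 5, 2.
Tension items: 1, 2, 3, 4, 7, 8, 9, 11.
Reverse-coded (reversed = (0+5) − raw = 5 − raw):
  item 1: 4
  item 2: 2
  item 3: 1
  item 4: 5 − 2 = 3
  item 7: 5 − 3 = 2
  item 8: 4
  item 9: 5 − 5 = 0
  item 11: 2
Sum = 4 + 2 + 1 + 3 + 2 + 4 + 0 + 2 = 18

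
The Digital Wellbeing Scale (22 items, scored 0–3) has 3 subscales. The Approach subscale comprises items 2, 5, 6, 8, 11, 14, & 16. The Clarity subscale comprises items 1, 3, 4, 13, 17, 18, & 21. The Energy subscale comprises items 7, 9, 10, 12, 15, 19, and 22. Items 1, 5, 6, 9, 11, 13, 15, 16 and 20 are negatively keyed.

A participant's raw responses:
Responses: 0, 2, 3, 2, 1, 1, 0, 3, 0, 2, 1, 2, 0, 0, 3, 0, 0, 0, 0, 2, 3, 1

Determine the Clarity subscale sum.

14

Clarity items: 1, 3, 4, 13, 17, 18, 21.
Of these, items 1 and 13 are negatively keyed; reversed = (0+3) − raw = 3 − raw.
  item 1: 3 − 0 = 3
  item 3: 3
  item 4: 2
  item 13: 3 − 0 = 3
  item 17: 0
  item 18: 0
  item 21: 3
Sum = 3 + 3 + 2 + 3 + 0 + 0 + 3 = 14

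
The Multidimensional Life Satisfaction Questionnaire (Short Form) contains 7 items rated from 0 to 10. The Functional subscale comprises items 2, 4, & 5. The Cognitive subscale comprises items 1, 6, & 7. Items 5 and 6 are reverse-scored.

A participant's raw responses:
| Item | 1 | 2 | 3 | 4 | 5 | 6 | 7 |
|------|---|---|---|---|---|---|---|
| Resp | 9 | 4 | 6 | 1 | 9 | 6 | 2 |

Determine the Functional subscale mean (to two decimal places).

Functional items: 2, 4, 5.
Of these, item 5 is reverse-scored; reverse-coded value = 10 − response.
  item 2: 4
  item 4: 1
  item 5: 10 − 9 = 1
Sum = 4 + 1 + 1 = 6
Mean = 6 / 3 = 2.00

2.00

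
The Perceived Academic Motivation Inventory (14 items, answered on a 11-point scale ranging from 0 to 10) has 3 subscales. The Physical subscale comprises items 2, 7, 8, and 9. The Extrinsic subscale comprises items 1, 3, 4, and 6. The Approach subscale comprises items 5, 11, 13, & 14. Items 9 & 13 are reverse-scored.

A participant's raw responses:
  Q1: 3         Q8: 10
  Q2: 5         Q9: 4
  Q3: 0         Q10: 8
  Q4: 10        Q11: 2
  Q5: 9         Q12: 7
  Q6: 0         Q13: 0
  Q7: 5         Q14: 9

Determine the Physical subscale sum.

Physical items: 2, 7, 8, 9.
Of these, item 9 is reverse-scored; reverse-coded value = 10 − response.
  item 2: 5
  item 7: 5
  item 8: 10
  item 9: 10 − 4 = 6
Sum = 5 + 5 + 10 + 6 = 26

26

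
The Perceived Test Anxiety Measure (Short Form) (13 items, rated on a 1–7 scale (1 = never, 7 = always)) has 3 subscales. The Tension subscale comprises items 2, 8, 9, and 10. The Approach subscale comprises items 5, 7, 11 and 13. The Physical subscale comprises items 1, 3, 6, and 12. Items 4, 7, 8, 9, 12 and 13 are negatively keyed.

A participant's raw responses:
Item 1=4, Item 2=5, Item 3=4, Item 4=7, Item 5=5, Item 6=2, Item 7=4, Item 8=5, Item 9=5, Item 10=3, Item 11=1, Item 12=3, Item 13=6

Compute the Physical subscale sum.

15

Physical items: 1, 3, 6, 12.
Of these, item 12 is negatively keyed; reverse-coded value = 8 − response.
  item 1: 4
  item 3: 4
  item 6: 2
  item 12: 8 − 3 = 5
Sum = 4 + 4 + 2 + 5 = 15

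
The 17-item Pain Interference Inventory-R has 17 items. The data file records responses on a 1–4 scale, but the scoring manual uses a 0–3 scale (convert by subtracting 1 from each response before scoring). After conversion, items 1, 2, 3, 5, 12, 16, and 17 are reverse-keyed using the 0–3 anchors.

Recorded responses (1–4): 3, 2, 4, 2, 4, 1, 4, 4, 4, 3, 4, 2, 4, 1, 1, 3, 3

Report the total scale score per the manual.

25

Convert to 0–3: 2, 1, 3, 1, 3, 0, 3, 3, 3, 2, 3, 1, 3, 0, 0, 2, 2
Reverse-coded (reversed = (0+3) − raw = 3 − raw):
  item 1: 3 − 2 = 1
  item 2: 3 − 1 = 2
  item 3: 3 − 3 = 0
  item 5: 3 − 3 = 0
  item 12: 3 − 1 = 2
  item 16: 3 − 2 = 1
  item 17: 3 − 2 = 1
Scored: 1, 2, 0, 1, 0, 0, 3, 3, 3, 2, 3, 2, 3, 0, 0, 1, 1
Total = 25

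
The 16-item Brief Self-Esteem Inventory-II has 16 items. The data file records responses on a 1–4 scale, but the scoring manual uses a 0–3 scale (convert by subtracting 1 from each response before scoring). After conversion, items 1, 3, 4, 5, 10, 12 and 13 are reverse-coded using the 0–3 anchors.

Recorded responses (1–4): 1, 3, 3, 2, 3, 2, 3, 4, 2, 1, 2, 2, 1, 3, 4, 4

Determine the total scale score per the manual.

33

Convert to 0–3: 0, 2, 2, 1, 2, 1, 2, 3, 1, 0, 1, 1, 0, 2, 3, 3
Reverse-coded (reverse-coded value = 3 − response):
  item 1: 3 − 0 = 3
  item 3: 3 − 2 = 1
  item 4: 3 − 1 = 2
  item 5: 3 − 2 = 1
  item 10: 3 − 0 = 3
  item 12: 3 − 1 = 2
  item 13: 3 − 0 = 3
Scored: 3, 2, 1, 2, 1, 1, 2, 3, 1, 3, 1, 2, 3, 2, 3, 3
Total = 33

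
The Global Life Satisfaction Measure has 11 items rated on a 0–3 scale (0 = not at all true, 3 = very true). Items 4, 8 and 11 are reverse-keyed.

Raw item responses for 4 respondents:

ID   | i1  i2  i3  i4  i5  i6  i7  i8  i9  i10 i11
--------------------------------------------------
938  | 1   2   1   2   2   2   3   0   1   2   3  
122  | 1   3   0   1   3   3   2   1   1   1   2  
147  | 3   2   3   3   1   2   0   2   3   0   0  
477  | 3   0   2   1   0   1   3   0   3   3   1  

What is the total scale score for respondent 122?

Respondent 122 raw: 1, 3, 0, 1, 3, 3, 2, 1, 1, 1, 2.
Reverse-coded (on a 0–3 scale, reversed = 3 − raw):
  item 1: 1
  item 2: 3
  item 3: 0
  item 4: 3 − 1 = 2
  item 5: 3
  item 6: 3
  item 7: 2
  item 8: 3 − 1 = 2
  item 9: 1
  item 10: 1
  item 11: 3 − 2 = 1
Sum = 1 + 3 + 0 + 2 + 3 + 3 + 2 + 2 + 1 + 1 + 1 = 19

19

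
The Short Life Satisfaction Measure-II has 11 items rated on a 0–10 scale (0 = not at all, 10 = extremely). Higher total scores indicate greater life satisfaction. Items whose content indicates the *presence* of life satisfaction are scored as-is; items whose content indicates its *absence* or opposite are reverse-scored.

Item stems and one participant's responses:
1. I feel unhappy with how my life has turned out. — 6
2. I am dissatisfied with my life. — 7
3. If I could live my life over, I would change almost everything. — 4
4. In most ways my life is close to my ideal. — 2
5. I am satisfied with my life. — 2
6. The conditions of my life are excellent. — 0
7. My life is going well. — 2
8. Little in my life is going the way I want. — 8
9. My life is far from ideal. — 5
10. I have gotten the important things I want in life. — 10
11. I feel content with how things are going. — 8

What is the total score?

44

Items 1, 2, 3, 8, 9 describe the absence/opposite of life satisfaction → reverse-score.
on a 0–10 scale, reversed = 10 − raw.
  item 1: 10 − 6 = 4
  item 2: 10 − 7 = 3
  item 3: 10 − 4 = 6
  item 4: 2
  item 5: 2
  item 6: 0
  item 7: 2
  item 8: 10 − 8 = 2
  item 9: 10 − 5 = 5
  item 10: 10
  item 11: 8
Total = 4 + 3 + 6 + 2 + 2 + 0 + 2 + 2 + 5 + 10 + 8 = 44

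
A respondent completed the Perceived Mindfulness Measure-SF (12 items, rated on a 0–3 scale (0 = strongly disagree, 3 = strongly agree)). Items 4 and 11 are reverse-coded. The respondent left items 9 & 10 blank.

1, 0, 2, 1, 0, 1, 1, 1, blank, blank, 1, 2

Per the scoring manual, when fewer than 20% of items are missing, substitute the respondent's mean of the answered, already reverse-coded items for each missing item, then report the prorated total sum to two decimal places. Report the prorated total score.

Reverse-coded (reverse-coded value = 3 − response):
  item 4: 3 − 1 = 2
  item 11: 3 − 1 = 2
Completed scored items (10 of 12): 1, 0, 2, 2, 0, 1, 1, 1, 2, 2; sum = 12.
Person mean = 12 / 10 ≈ 1.2000
Prorated total = (12 / 10) × 12 = 14.40 (to 2 dp)

14.40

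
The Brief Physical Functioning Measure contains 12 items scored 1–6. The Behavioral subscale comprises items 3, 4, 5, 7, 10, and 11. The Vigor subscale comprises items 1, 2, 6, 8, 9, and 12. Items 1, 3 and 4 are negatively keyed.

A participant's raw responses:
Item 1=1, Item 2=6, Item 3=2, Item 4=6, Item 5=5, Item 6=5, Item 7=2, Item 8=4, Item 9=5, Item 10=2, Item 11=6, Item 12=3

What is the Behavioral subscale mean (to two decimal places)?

Behavioral items: 3, 4, 5, 7, 10, 11.
Of these, items 3 and 4 are negatively keyed; reverse-coded value = 7 − response.
  item 3: 7 − 2 = 5
  item 4: 7 − 6 = 1
  item 5: 5
  item 7: 2
  item 10: 2
  item 11: 6
Sum = 5 + 1 + 5 + 2 + 2 + 6 = 21
Mean = 21 / 6 = 3.50

3.50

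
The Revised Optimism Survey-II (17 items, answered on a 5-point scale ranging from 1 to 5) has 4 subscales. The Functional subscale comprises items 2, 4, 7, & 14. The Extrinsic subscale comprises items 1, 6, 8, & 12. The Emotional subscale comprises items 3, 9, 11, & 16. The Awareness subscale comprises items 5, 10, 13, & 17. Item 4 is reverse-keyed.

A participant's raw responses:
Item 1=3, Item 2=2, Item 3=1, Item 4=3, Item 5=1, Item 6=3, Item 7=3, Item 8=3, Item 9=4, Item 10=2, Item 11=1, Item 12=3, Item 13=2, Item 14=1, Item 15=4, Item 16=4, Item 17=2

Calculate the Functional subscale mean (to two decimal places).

Functional items: 2, 4, 7, 14.
Of these, item 4 is reverse-keyed; on a 1–5 scale, reversed = 6 − raw.
  item 2: 2
  item 4: 6 − 3 = 3
  item 7: 3
  item 14: 1
Sum = 2 + 3 + 3 + 1 = 9
Mean = 9 / 4 = 2.25

2.25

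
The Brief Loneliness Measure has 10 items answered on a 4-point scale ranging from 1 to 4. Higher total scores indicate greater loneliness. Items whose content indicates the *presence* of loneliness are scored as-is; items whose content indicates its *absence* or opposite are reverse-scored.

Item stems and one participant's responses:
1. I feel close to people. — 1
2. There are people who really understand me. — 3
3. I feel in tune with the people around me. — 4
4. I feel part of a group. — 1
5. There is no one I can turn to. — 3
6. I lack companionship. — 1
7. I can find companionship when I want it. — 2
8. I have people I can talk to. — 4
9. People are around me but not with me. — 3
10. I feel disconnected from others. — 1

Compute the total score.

23

Items 1, 2, 3, 4, 7, 8 describe the absence/opposite of loneliness → reverse-score.
on a 1–4 scale, reversed = 5 − raw.
  item 1: 5 − 1 = 4
  item 2: 5 − 3 = 2
  item 3: 5 − 4 = 1
  item 4: 5 − 1 = 4
  item 5: 3
  item 6: 1
  item 7: 5 − 2 = 3
  item 8: 5 − 4 = 1
  item 9: 3
  item 10: 1
Total = 4 + 2 + 1 + 4 + 3 + 1 + 3 + 1 + 3 + 1 = 23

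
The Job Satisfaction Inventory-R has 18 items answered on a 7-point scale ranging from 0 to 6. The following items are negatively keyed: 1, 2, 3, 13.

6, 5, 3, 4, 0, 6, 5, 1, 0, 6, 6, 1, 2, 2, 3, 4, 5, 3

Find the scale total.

54

Apply reverse scoring (reversed = (0+6) − raw = 6 − raw):
  item 1: 6 − 6 = 0
  item 2: 6 − 5 = 1
  item 3: 6 − 3 = 3
  item 13: 6 − 2 = 4
After reverse-coding: 0, 1, 3, 4, 0, 6, 5, 1, 0, 6, 6, 1, 4, 2, 3, 4, 5, 3
Total = 0 + 1 + 3 + 4 + 0 + 6 + 5 + 1 + 0 + 6 + 6 + 1 + 4 + 2 + 3 + 4 + 5 + 3 = 54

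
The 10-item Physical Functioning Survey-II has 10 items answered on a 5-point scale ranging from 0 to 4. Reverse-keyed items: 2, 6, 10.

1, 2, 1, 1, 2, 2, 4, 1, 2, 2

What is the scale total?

18

Reversing items 2, 6, & 10 with 4 − raw:
Total = 1 + (4−2) + 1 + 1 + 2 + (4−2) + 4 + 1 + 2 + (4−2)
      = 1 + 2 + 1 + 1 + 2 + 2 + 4 + 1 + 2 + 2 = 18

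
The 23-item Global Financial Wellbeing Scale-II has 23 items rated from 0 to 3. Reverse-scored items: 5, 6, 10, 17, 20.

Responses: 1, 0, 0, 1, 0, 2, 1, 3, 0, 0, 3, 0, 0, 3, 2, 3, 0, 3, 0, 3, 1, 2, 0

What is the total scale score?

33

Apply reverse scoring (on a 0–3 scale, reversed = 3 − raw):
  item 5: 3 − 0 = 3
  item 6: 3 − 2 = 1
  item 10: 3 − 0 = 3
  item 17: 3 − 0 = 3
  item 20: 3 − 3 = 0
After reverse-coding: 1, 0, 0, 1, 3, 1, 1, 3, 0, 3, 3, 0, 0, 3, 2, 3, 3, 3, 0, 0, 1, 2, 0
Total = 1 + 0 + 0 + 1 + 3 + 1 + 1 + 3 + 0 + 3 + 3 + 0 + 0 + 3 + 2 + 3 + 3 + 3 + 0 + 0 + 1 + 2 + 0 = 33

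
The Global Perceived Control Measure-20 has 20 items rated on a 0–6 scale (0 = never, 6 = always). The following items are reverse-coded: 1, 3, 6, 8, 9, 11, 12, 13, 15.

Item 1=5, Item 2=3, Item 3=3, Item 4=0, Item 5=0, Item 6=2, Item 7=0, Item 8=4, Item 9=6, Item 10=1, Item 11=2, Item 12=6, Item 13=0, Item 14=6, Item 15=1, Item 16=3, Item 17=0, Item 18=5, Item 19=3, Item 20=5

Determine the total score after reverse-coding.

51

Raw sum = 55. Reverse-coded items: 1, 3, 6, 8, 9, 11, 12, 13, 15; their raw sum = 29.
Each reversal replaces raw with 6 − raw, changing the total by 6 − 2·raw per item.
Total = 55 + 9·6 − 2·29 = 55 + 54 − 58 = 51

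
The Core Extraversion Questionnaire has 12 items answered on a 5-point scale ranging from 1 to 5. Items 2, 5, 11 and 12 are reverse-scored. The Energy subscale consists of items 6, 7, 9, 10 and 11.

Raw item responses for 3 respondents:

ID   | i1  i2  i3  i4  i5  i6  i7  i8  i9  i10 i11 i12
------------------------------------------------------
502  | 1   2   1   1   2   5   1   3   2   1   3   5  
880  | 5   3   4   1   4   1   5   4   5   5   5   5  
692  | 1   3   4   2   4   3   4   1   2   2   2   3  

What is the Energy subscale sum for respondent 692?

15

Respondent 692 raw: 1, 3, 4, 2, 4, 3, 4, 1, 2, 2, 2, 3.
Energy items: 6, 7, 9, 10, 11.
Reverse-coded (on a 1–5 scale, reversed = 6 − raw):
  item 6: 3
  item 7: 4
  item 9: 2
  item 10: 2
  item 11: 6 − 2 = 4
Sum = 3 + 4 + 2 + 2 + 4 = 15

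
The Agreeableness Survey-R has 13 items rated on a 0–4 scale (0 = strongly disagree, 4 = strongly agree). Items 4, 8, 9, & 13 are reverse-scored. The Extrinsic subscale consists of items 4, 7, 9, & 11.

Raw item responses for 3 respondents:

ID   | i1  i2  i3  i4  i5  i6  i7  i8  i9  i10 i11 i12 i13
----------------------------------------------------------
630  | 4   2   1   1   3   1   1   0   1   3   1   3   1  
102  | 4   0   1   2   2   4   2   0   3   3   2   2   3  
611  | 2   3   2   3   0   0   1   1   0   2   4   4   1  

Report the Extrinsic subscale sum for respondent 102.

7

Respondent 102 raw: 4, 0, 1, 2, 2, 4, 2, 0, 3, 3, 2, 2, 3.
Extrinsic items: 4, 7, 9, 11.
Reverse-coded (reversed = (0+4) − raw = 4 − raw):
  item 4: 4 − 2 = 2
  item 7: 2
  item 9: 4 − 3 = 1
  item 11: 2
Sum = 2 + 2 + 1 + 2 = 7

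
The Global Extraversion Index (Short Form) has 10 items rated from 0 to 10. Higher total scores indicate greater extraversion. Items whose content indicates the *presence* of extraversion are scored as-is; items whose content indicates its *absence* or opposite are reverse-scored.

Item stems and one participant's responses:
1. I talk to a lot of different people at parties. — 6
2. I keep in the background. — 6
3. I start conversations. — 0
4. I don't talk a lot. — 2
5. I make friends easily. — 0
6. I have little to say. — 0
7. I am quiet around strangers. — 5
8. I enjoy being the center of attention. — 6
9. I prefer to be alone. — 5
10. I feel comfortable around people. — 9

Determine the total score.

Items 2, 4, 6, 7, 9 describe the absence/opposite of extraversion → reverse-score.
reverse-coded value = 10 − response.
  item 1: 6
  item 2: 10 − 6 = 4
  item 3: 0
  item 4: 10 − 2 = 8
  item 5: 0
  item 6: 10 − 0 = 10
  item 7: 10 − 5 = 5
  item 8: 6
  item 9: 10 − 5 = 5
  item 10: 9
Total = 6 + 4 + 0 + 8 + 0 + 10 + 5 + 6 + 5 + 9 = 53

53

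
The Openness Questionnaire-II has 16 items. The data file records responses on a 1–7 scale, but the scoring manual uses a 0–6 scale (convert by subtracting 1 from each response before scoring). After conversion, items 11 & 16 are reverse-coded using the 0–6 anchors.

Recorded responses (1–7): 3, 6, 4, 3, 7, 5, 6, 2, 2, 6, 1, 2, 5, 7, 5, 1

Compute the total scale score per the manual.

61

Convert to 0–6: 2, 5, 3, 2, 6, 4, 5, 1, 1, 5, 0, 1, 4, 6, 4, 0
Reverse-coded (reverse-coded value = 6 − response):
  item 11: 6 − 0 = 6
  item 16: 6 − 0 = 6
Scored: 2, 5, 3, 2, 6, 4, 5, 1, 1, 5, 6, 1, 4, 6, 4, 6
Total = 61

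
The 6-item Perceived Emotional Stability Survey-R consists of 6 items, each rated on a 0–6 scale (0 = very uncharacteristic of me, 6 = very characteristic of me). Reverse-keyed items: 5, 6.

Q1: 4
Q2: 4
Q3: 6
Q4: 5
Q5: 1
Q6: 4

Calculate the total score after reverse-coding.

Apply reverse scoring (reversed = (0+6) − raw = 6 − raw):
  item 5: 6 − 1 = 5
  item 6: 6 − 4 = 2
After reverse-coding: 4, 4, 6, 5, 5, 2
Total = 4 + 4 + 6 + 5 + 5 + 2 = 26

26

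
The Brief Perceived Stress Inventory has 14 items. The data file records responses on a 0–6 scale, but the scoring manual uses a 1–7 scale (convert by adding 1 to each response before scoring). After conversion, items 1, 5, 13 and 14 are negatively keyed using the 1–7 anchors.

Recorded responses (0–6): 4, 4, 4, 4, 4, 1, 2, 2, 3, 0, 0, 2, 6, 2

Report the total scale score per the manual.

Convert to 1–7: 5, 5, 5, 5, 5, 2, 3, 3, 4, 1, 1, 3, 7, 3
Reverse-coded (reverse-coded value = 8 − response):
  item 1: 8 − 5 = 3
  item 5: 8 − 5 = 3
  item 13: 8 − 7 = 1
  item 14: 8 − 3 = 5
Scored: 3, 5, 5, 5, 3, 2, 3, 3, 4, 1, 1, 3, 1, 5
Total = 44

44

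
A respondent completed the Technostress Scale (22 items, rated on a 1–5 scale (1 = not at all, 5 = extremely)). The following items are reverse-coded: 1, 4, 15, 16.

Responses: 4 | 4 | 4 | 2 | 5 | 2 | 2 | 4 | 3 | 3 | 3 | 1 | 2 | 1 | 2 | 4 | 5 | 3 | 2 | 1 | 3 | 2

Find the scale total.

Reverse-coded items (reversed = (1+5) − raw = 6 − raw):
  item 1: 6 − 4 = 2
  item 4: 6 − 2 = 4
  item 15: 6 − 2 = 4
  item 16: 6 − 4 = 2
Scored items: 2, 4, 4, 4, 5, 2, 2, 4, 3, 3, 3, 1, 2, 1, 4, 2, 5, 3, 2, 1, 3, 2
Total = 2 + 4 + 4 + 4 + 5 + 2 + 2 + 4 + 3 + 3 + 3 + 1 + 2 + 1 + 4 + 2 + 5 + 3 + 2 + 1 + 3 + 2 = 62

62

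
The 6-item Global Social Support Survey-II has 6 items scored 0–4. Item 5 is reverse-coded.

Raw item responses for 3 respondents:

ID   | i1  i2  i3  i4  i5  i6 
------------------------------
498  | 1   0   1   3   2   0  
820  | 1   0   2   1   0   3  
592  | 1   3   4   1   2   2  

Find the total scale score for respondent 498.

Respondent 498 raw: 1, 0, 1, 3, 2, 0.
Reverse-coded (on a 0–4 scale, reversed = 4 − raw):
  item 1: 1
  item 2: 0
  item 3: 1
  item 4: 3
  item 5: 4 − 2 = 2
  item 6: 0
Sum = 1 + 0 + 1 + 3 + 2 + 0 = 7

7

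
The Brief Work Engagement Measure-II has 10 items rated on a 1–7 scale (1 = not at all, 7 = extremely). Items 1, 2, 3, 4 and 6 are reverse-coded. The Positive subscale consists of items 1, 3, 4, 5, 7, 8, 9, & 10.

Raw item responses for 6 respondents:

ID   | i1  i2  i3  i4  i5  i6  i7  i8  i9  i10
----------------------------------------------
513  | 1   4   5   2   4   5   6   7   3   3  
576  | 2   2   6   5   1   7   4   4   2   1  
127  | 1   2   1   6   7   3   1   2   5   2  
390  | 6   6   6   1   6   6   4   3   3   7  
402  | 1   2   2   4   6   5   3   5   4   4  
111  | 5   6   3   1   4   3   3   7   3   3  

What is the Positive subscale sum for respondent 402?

Respondent 402 raw: 1, 2, 2, 4, 6, 5, 3, 5, 4, 4.
Positive items: 1, 3, 4, 5, 7, 8, 9, 10.
Reverse-coded (on a 1–7 scale, reversed = 8 − raw):
  item 1: 8 − 1 = 7
  item 3: 8 − 2 = 6
  item 4: 8 − 4 = 4
  item 5: 6
  item 7: 3
  item 8: 5
  item 9: 4
  item 10: 4
Sum = 7 + 6 + 4 + 6 + 3 + 5 + 4 + 4 = 39

39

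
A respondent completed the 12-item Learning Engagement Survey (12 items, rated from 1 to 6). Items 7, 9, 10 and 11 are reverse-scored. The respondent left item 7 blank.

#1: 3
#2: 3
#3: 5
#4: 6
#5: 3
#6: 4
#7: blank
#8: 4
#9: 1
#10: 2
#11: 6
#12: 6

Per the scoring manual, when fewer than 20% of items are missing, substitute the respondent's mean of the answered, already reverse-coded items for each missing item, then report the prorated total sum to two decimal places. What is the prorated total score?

Reverse-coded (reverse-coded value = 7 − response):
  item 9: 7 − 1 = 6
  item 10: 7 − 2 = 5
  item 11: 7 − 6 = 1
Completed scored items (11 of 12): 3, 3, 5, 6, 3, 4, 4, 6, 5, 1, 6; sum = 46.
Person mean = 46 / 11 ≈ 4.1818
Prorated total = (46 / 11) × 12 = 50.18 (to 2 dp)

50.18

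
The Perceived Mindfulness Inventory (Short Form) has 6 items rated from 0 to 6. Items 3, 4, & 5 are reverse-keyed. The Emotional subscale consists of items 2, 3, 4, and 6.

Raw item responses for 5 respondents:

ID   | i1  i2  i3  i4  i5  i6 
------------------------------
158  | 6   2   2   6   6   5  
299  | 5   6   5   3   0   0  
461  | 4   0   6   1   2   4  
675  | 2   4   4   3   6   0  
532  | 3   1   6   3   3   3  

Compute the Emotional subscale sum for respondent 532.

7

Respondent 532 raw: 3, 1, 6, 3, 3, 3.
Emotional items: 2, 3, 4, 6.
Reverse-coded (reversed = (0+6) − raw = 6 − raw):
  item 2: 1
  item 3: 6 − 6 = 0
  item 4: 6 − 3 = 3
  item 6: 3
Sum = 1 + 0 + 3 + 3 = 7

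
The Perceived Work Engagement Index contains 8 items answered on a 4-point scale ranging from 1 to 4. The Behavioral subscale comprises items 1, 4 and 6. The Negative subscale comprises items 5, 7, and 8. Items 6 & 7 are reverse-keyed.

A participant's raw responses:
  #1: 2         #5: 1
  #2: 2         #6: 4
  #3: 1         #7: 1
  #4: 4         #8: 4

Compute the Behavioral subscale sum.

7

Behavioral items: 1, 4, 6.
Of these, item 6 is reverse-keyed; reversed = (1+4) − raw = 5 − raw.
  item 1: 2
  item 4: 4
  item 6: 5 − 4 = 1
Sum = 2 + 4 + 1 = 7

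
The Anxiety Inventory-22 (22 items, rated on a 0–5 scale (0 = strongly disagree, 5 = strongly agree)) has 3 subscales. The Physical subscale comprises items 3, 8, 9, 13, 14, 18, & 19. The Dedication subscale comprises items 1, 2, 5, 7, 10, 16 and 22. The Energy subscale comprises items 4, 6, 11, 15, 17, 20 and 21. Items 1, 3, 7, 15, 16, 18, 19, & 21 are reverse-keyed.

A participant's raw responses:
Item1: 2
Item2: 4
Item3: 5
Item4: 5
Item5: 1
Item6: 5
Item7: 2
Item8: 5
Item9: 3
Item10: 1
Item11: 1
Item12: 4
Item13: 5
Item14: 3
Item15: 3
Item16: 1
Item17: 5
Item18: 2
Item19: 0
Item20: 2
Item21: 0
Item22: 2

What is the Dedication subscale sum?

18

Dedication items: 1, 2, 5, 7, 10, 16, 22.
Of these, items 1, 7, and 16 are reverse-keyed; reversed = (0+5) − raw = 5 − raw.
  item 1: 5 − 2 = 3
  item 2: 4
  item 5: 1
  item 7: 5 − 2 = 3
  item 10: 1
  item 16: 5 − 1 = 4
  item 22: 2
Sum = 3 + 4 + 1 + 3 + 1 + 4 + 2 = 18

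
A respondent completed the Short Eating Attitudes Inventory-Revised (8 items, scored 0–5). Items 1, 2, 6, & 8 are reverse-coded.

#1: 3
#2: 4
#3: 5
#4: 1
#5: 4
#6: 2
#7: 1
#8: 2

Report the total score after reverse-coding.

Reversing items 1, 2, 6, & 8 with 5 − raw:
Total = (5−3) + (5−4) + 5 + 1 + 4 + (5−2) + 1 + (5−2)
      = 2 + 1 + 5 + 1 + 4 + 3 + 1 + 3 = 20

20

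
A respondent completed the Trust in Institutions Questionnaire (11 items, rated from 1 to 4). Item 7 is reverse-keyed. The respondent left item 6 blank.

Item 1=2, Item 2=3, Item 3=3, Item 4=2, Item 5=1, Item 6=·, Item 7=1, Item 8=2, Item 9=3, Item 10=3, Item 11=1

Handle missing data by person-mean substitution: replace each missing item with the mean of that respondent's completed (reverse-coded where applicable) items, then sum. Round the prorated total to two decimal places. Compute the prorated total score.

Reverse-coded (reversed = (1+4) − raw = 5 − raw):
  item 7: 5 − 1 = 4
Completed scored items (10 of 11): 2, 3, 3, 2, 1, 4, 2, 3, 3, 1; sum = 24.
Person mean = 24 / 10 ≈ 2.4000
Prorated total = (24 / 10) × 11 = 26.40 (to 2 dp)

26.40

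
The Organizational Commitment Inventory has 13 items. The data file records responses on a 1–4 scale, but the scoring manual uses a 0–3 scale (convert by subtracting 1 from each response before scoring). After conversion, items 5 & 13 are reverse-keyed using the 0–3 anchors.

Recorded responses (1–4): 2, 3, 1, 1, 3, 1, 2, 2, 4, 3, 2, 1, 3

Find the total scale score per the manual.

13

Convert to 0–3: 1, 2, 0, 0, 2, 0, 1, 1, 3, 2, 1, 0, 2
Reverse-coded (reverse-coded value = 3 − response):
  item 5: 3 − 2 = 1
  item 13: 3 − 2 = 1
Scored: 1, 2, 0, 0, 1, 0, 1, 1, 3, 2, 1, 0, 1
Total = 13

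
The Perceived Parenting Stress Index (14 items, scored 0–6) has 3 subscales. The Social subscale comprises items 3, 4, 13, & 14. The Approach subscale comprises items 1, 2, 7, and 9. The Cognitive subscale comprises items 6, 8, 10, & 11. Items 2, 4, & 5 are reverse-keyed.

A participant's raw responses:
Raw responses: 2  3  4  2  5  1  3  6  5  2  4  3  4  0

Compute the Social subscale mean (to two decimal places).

Social items: 3, 4, 13, 14.
Of these, item 4 is reverse-keyed; reverse-coded value = 6 − response.
  item 3: 4
  item 4: 6 − 2 = 4
  item 13: 4
  item 14: 0
Sum = 4 + 4 + 4 + 0 = 12
Mean = 12 / 4 = 3.00

3.00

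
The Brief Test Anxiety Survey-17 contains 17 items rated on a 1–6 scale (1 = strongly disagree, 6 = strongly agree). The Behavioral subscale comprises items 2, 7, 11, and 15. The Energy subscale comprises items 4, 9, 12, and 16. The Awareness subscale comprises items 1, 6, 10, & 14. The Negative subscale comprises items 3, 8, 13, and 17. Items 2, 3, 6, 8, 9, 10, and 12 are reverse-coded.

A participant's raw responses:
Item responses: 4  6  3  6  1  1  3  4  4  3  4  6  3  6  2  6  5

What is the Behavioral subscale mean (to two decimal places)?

Behavioral items: 2, 7, 11, 15.
Of these, item 2 is reverse-coded; reversed = (1+6) − raw = 7 − raw.
  item 2: 7 − 6 = 1
  item 7: 3
  item 11: 4
  item 15: 2
Sum = 1 + 3 + 4 + 2 = 10
Mean = 10 / 4 = 2.50

2.50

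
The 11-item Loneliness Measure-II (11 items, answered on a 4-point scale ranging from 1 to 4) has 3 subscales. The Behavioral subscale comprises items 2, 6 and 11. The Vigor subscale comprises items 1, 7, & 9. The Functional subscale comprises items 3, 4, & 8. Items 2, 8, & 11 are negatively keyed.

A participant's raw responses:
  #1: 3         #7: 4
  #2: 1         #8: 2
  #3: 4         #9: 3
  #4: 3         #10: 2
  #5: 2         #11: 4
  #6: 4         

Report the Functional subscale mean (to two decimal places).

Functional items: 3, 4, 8.
Of these, item 8 is negatively keyed; reversed = (1+4) − raw = 5 − raw.
  item 3: 4
  item 4: 3
  item 8: 5 − 2 = 3
Sum = 4 + 3 + 3 = 10
Mean = 10 / 3 = 3.33

3.33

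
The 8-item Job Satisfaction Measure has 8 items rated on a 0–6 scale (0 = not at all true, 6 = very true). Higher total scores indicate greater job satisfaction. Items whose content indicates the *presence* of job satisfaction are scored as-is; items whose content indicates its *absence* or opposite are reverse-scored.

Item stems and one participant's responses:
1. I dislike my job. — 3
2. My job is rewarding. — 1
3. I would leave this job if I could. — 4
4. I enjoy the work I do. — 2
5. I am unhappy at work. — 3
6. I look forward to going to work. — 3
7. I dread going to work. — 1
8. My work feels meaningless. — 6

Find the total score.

19

Items 1, 3, 5, 7, 8 describe the absence/opposite of job satisfaction → reverse-score.
on a 0–6 scale, reversed = 6 − raw.
  item 1: 6 − 3 = 3
  item 2: 1
  item 3: 6 − 4 = 2
  item 4: 2
  item 5: 6 − 3 = 3
  item 6: 3
  item 7: 6 − 1 = 5
  item 8: 6 − 6 = 0
Total = 3 + 1 + 2 + 2 + 3 + 3 + 5 + 0 = 19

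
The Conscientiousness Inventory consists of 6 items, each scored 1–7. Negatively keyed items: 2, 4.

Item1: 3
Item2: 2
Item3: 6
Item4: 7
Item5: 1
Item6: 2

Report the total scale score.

19

Reversing items 2 & 4 with 8 − raw:
Total = 3 + (8−2) + 6 + (8−7) + 1 + 2
      = 3 + 6 + 6 + 1 + 1 + 2 = 19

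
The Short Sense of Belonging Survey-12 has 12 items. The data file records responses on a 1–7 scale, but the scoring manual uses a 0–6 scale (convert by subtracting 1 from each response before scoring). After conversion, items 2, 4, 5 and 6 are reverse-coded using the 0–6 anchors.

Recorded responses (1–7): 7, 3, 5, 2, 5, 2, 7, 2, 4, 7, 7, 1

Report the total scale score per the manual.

Convert to 0–6: 6, 2, 4, 1, 4, 1, 6, 1, 3, 6, 6, 0
Reverse-coded (reversed = (0+6) − raw = 6 − raw):
  item 2: 6 − 2 = 4
  item 4: 6 − 1 = 5
  item 5: 6 − 4 = 2
  item 6: 6 − 1 = 5
Scored: 6, 4, 4, 5, 2, 5, 6, 1, 3, 6, 6, 0
Total = 48

48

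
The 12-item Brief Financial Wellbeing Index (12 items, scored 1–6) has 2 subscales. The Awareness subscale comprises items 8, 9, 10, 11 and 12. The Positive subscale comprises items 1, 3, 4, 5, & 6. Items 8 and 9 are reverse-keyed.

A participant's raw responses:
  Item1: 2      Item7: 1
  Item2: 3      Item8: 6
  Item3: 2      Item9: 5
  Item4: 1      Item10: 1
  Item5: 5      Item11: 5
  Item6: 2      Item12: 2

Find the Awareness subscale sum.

Awareness items: 8, 9, 10, 11, 12.
Of these, items 8 and 9 are reverse-keyed; on a 1–6 scale, reversed = 7 − raw.
  item 8: 7 − 6 = 1
  item 9: 7 − 5 = 2
  item 10: 1
  item 11: 5
  item 12: 2
Sum = 1 + 2 + 1 + 5 + 2 = 11

11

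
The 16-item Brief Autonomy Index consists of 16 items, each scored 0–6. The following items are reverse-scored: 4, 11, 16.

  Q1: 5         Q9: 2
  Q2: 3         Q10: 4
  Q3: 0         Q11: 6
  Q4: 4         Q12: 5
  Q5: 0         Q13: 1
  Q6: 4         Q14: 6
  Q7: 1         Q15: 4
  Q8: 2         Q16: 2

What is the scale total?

43

Raw sum = 49. Reverse-scored items: 4, 11, 16; their raw sum = 12.
Each reversal replaces raw with 6 − raw, changing the total by 6 − 2·raw per item.
Total = 49 + 3·6 − 2·12 = 49 + 18 − 24 = 43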